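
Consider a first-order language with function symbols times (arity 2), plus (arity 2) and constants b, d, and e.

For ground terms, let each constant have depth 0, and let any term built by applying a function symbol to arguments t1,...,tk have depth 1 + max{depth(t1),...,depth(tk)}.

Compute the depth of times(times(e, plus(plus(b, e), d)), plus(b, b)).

4

depth(plus(b, e)) = 1 + max(0, 0) = 1
depth(plus(plus(b, e), d)) = 1 + max(1, 0) = 2
depth(times(e, plus(plus(b, e), d))) = 1 + max(0, 2) = 3
depth(plus(b, b)) = 1 + max(0, 0) = 1
depth(times(times(e, plus(plus(b, e), d)), plus(b, b))) = 1 + max(3, 1) = 4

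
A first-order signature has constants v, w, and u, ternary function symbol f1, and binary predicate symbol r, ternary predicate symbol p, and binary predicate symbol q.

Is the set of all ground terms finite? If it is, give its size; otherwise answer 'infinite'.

infinite

The signature has at least one function symbol (f1, arity 3) and at least one constant (v).
Iterating f1 gives infinitely many distinct ground terms: v, f1(v, v, v), f1(f1(v, v, v), f1(v, v, v), f1(v, v, v)), ...
So the Herbrand universe is infinite.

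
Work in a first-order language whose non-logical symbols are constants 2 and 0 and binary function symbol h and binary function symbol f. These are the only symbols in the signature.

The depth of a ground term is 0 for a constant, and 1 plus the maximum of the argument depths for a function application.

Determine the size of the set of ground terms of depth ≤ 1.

Count level by level. With function symbols h/2, f/2, the terms of depth ≤ k are the 2 constants together with each function applied to depth-≤(k−1) tuples, so N_k = 2 + N_{k-1}^2 + N_{k-1}^2.
N_0 = 2
N_1 = 2 + 2^2 + 2^2 = 10
Explicitly: 2, 0, h(2, 2), h(2, 0), h(0, 2), h(0, 0), f(2, 2), f(2, 0), f(0, 2), f(0, 0).

10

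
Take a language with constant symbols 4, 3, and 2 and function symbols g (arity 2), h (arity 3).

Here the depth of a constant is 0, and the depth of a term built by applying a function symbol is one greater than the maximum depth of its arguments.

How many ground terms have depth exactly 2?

Write N_k for the number of ground terms of depth ≤ k. A term of depth ≤ k is either a constant or a function symbol applied to arguments of depth ≤ k−1, so N_k = 3 + N_{k-1}^2 + N_{k-1}^3.
N_0 = 3
N_1 = 3 + 3^2 + 3^3 = 39
N_2 = 3 + 39^2 + 39^3 = 60843
Terms of depth exactly 2: N_2 − N_1 = 60843 − 39 = 60804.

60804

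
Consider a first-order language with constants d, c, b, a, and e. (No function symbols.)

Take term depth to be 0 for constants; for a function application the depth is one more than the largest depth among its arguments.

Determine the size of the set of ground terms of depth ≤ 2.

With no function symbols every ground term is a constant, so there are exactly 5 ground terms at every depth bound.
N_0 = 5
N_1 = 5
N_2 = 5
Explicitly: d, c, b, a, e.

5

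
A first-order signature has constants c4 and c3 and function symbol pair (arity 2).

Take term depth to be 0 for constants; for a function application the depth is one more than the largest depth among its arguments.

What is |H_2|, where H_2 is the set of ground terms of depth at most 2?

Let N_k count ground terms of depth at most k. Each non-constant term of depth ≤ k is some function symbol applied to depth-≤(k−1) arguments, giving N_k = 2 + N_{k-1}^2.
N_0 = 2
N_1 = 2 + 2^2 = 6
N_2 = 2 + 6^2 = 38

38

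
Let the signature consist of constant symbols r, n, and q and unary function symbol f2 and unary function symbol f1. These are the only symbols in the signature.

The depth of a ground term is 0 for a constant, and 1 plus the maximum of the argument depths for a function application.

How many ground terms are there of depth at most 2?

Let N_k = |{terms of depth ≤ k}|. Then N_0 = 3 and N_k = 3 + N_{k-1} + N_{k-1} for k ≥ 1 (one summand per function symbol, arity giving the exponent).
N_0 = 3
N_1 = 3 + 3 + 3 = 9
N_2 = 3 + 9 + 9 = 21

21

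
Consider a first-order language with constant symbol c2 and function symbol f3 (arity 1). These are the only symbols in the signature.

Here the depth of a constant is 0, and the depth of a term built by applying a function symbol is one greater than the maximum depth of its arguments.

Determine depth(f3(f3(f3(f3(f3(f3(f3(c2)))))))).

7

depth(f3(c2)) = 1 + depth(c2) = 1 + 0 = 1
depth(f3(f3(c2))) = 1 + depth(f3(c2)) = 1 + 1 = 2
depth(f3(f3(f3(c2)))) = 1 + depth(f3(f3(c2))) = 1 + 2 = 3
depth(f3(f3(f3(f3(c2))))) = 1 + depth(f3(f3(f3(c2)))) = 1 + 3 = 4
depth(f3(f3(f3(f3(f3(c2)))))) = 1 + depth(f3(f3(f3(f3(c2))))) = 1 + 4 = 5
depth(f3(f3(f3(f3(f3(f3(c2))))))) = 1 + depth(f3(f3(f3(f3(f3(c2)))))) = 1 + 5 = 6
depth(f3(f3(f3(f3(f3(f3(f3(c2)))))))) = 1 + depth(f3(f3(f3(f3(f3(f3(c2))))))) = 1 + 6 = 7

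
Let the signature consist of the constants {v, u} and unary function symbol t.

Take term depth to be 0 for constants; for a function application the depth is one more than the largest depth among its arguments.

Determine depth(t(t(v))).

2

depth(t(v)) = 1 + depth(v) = 1 + 0 = 1
depth(t(t(v))) = 1 + depth(t(v)) = 1 + 1 = 2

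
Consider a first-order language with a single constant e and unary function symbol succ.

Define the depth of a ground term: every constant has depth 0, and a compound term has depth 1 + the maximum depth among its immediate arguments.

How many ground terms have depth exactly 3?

1

Write N_k for the number of ground terms of depth ≤ k. A term of depth ≤ k is either a constant or a function symbol applied to arguments of depth ≤ k−1, so N_k = 1 + N_{k-1}.
N_0 = 1
N_1 = 1 + 1 = 2
N_2 = 1 + 2 = 3
N_3 = 1 + 3 = 4
Terms of depth exactly 3: N_3 − N_2 = 4 − 3 = 1.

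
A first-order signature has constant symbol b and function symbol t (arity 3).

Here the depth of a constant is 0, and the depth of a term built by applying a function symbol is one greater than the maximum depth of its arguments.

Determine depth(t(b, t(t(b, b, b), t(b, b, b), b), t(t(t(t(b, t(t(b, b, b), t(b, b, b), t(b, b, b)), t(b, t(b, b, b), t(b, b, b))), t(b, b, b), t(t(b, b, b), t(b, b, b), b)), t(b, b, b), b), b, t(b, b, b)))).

7

depth(t(b, b, b)) = 1 + max(0, 0, 0) = 1
depth(t(t(b, b, b), t(b, b, b), b)) = 1 + max(1, 1, 0) = 2
depth(t(t(b, b, b), t(b, b, b), t(b, b, b))) = 1 + max(1, 1, 1) = 2
depth(t(b, t(b, b, b), t(b, b, b))) = 1 + max(0, 1, 1) = 2
depth(t(b, t(t(b, b, b), t(b, b, b), t(b, b, b)), t(b, t(b, b, b), t(b, b, b)))) = 1 + max(0, 2, 2) = 3
depth(t(t(b, t(t(b, b, b), t(b, b, b), t(b, b, b)), t(b, t(b, b, b), t(b, b, b))), t(b, b, b), t(t(b, b, b), t(b, b, b), b))) = 1 + max(3, 1, 2) = 4
depth(t(t(t(b, t(t(b, b, b), t(b, b, b), t(b, b, b)), t(b, t(b, b, b), t(b, b, b))), t(b, b, b), t(t(b, b, b), t(b, b, b), b)), t(b, b, b), b)) = 1 + max(4, 1, 0) = 5
depth(t(t(t(t(b, t(t(b, b, b), t(b, b, b), t(b, b, b)), t(b, t(b, b, b), t(b, b, b))), t(b, b, b), t(t(b, b, b), t(b, b, b), b)), t(b, b, b), b), b, t(b, b, b))) = 1 + max(5, 0, 1) = 6
depth(t(b, t(t(b, b, b), t(b, b, b), b), t(t(t(t(b, t(t(b, b, b), t(b, b, b), t(b, b, b)), t(b, t(b, b, b), t(b, b, b))), t(b, b, b), t(t(b, b, b), t(b, b, b), b)), t(b, b, b), b), b, t(b, b, b)))) = 1 + max(0, 2, 6) = 7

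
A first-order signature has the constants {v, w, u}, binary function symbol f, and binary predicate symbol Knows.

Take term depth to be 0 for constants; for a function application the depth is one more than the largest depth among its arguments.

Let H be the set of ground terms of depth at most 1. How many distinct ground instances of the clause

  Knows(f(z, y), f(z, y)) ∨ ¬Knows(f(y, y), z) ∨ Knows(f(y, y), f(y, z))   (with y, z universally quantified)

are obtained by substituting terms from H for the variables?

Ground terms of depth ≤ 1:
  Write N_k for the number of ground terms of depth ≤ k. A term of depth ≤ k is either a constant or a function symbol applied to arguments of depth ≤ k−1, so N_k = 3 + N_{k-1}^2.
  N_0 = 3
  N_1 = 3 + 3^2 = 12
  Explicitly: v, w, u, f(v, v), f(v, w), f(v, u), f(w, v), f(w, w), f(w, u), f(u, v), f(u, w), f(u, u).
So there are 12 ground terms available for substitution.
There are 2 variables to instantiate (y, z), each occurring in at least one literal, so different choices give different ground instances.
Number of ground instances = 12^2 = 144.

144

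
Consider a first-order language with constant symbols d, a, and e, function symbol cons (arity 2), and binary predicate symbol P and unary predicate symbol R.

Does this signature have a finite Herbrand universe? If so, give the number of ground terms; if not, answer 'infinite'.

The signature has at least one function symbol (cons, arity 2) and at least one constant (d).
Iterating cons gives infinitely many distinct ground terms: d, cons(d, d), cons(cons(d, d), cons(d, d)), ...
So the Herbrand universe is infinite.

infinite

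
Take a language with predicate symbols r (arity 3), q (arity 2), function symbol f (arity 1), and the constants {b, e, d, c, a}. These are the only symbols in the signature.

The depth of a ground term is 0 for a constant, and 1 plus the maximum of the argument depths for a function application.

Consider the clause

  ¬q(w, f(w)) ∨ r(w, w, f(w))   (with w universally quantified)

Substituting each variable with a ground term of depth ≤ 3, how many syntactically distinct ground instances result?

20

Ground terms of depth ≤ 3:
  Write N_k for the number of ground terms of depth ≤ k. A term of depth ≤ k is either a constant or a function symbol applied to arguments of depth ≤ k−1, so N_k = 5 + N_{k-1}.
  N_0 = 5
  N_1 = 5 + 5 = 10
  N_2 = 5 + 10 = 15
  N_3 = 5 + 15 = 20
So there are 20 ground terms available for substitution.
There is 1 variable to instantiate (w),  occurring in at least one literal, so different choices give different ground instances.
Number of ground instances = 20.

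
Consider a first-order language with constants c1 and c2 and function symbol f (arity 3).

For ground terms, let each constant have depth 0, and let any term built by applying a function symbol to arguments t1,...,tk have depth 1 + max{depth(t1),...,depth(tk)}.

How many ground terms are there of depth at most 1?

10

Let N_k count ground terms of depth at most k. Each non-constant term of depth ≤ k is some function symbol applied to depth-≤(k−1) arguments, giving N_k = 2 + N_{k-1}^3.
N_0 = 2
N_1 = 2 + 2^3 = 10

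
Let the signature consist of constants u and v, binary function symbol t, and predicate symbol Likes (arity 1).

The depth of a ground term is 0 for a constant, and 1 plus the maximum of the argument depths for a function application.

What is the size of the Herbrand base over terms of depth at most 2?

First count ground terms of depth ≤ 2.
Let N_k = |{terms of depth ≤ k}|. Then N_0 = 2 and N_k = 2 + N_{k-1}^2 for k ≥ 1 (one summand per function symbol, arity giving the exponent).
N_0 = 2
N_1 = 2 + 2^2 = 6
N_2 = 2 + 6^2 = 38
So |H| = 38.
A ground atom is a predicate applied to a tuple of terms from H, so the count is the sum over predicates of |H|^arity:
  Likes: 38
Total ground atoms: 38.

38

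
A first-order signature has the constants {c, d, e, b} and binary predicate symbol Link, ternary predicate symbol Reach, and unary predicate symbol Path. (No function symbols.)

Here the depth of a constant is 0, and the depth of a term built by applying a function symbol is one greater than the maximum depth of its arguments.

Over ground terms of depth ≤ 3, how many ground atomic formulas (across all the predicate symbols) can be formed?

First count ground terms of depth ≤ 3.
With no function symbols every ground term is a constant, so there are exactly 4 ground terms at every depth bound.
N_0 = 4
N_1 = 4
N_2 = 4
N_3 = 4
Explicitly: c, d, e, b.
So |H| = 4.
Ground atoms are formed by filling each argument slot of a predicate with a term from H, so an r-ary predicate gives |H|^r atoms:
  Link: 4^2 = 16;  Reach: 4^3 = 64;  Path: 4
Total ground atoms: 16 + 64 + 4 = 84.

84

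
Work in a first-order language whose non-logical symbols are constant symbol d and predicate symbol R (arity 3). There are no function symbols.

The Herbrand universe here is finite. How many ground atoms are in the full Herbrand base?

With no function symbols, the Herbrand universe is just the 1 constant.
Ground atoms per predicate: R: 1^3 = 1.
Herbrand base size = 1 = 1.

1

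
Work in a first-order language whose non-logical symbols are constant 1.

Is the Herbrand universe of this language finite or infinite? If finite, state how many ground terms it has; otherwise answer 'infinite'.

1

There are no function symbols, so the only ground term is the single constant.
The Herbrand universe is {1}, finite with 1 element.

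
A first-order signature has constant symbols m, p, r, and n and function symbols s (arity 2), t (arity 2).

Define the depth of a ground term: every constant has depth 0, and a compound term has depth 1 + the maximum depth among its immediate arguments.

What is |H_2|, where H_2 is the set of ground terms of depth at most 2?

2596

If N_k denotes the number of depth-≤k ground terms, the 4 constants give N_0 = 4, and each function symbol of arity r contributes N_{k-1}^r new terms at level k: N_k = 4 + N_{k-1}^2 + N_{k-1}^2.
N_0 = 4
N_1 = 4 + 4^2 + 4^2 = 36
N_2 = 4 + 36^2 + 36^2 = 2596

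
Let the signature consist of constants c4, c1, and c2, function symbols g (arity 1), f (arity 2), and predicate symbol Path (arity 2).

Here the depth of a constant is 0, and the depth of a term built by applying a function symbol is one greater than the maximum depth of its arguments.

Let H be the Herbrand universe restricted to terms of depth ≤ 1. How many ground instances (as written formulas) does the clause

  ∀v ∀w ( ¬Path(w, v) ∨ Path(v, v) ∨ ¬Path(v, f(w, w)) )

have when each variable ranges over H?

Ground terms of depth ≤ 1:
  Let N_k count ground terms of depth at most k. Each non-constant term of depth ≤ k is some function symbol applied to depth-≤(k−1) arguments, giving N_k = 3 + N_{k-1} + N_{k-1}^2.
  N_0 = 3
  N_1 = 3 + 3 + 3^2 = 15
So there are 15 ground terms available for substitution.
There are 2 variables to instantiate (v, w), each occurring in at least one literal, so different choices give different ground instances.
Number of ground instances = 15^2 = 225.

225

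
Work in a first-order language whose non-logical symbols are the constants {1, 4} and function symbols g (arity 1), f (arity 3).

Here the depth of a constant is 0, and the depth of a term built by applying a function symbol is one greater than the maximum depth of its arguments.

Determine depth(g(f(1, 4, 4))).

2

depth(f(1, 4, 4)) = 1 + max(0, 0, 0) = 1
depth(g(f(1, 4, 4))) = 1 + depth(f(1, 4, 4)) = 1 + 1 = 2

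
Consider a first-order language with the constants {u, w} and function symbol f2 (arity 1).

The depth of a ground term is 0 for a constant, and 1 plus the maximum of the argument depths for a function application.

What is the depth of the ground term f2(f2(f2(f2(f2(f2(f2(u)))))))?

7

depth(f2(u)) = 1 + depth(u) = 1 + 0 = 1
depth(f2(f2(u))) = 1 + depth(f2(u)) = 1 + 1 = 2
depth(f2(f2(f2(u)))) = 1 + depth(f2(f2(u))) = 1 + 2 = 3
depth(f2(f2(f2(f2(u))))) = 1 + depth(f2(f2(f2(u)))) = 1 + 3 = 4
depth(f2(f2(f2(f2(f2(u)))))) = 1 + depth(f2(f2(f2(f2(u))))) = 1 + 4 = 5
depth(f2(f2(f2(f2(f2(f2(u))))))) = 1 + depth(f2(f2(f2(f2(f2(u)))))) = 1 + 5 = 6
depth(f2(f2(f2(f2(f2(f2(f2(u)))))))) = 1 + depth(f2(f2(f2(f2(f2(f2(u))))))) = 1 + 6 = 7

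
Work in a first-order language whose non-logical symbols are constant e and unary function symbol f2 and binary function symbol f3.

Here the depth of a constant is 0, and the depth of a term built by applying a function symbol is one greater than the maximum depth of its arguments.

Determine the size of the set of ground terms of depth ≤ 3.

Let N_k = |{terms of depth ≤ k}|. Then N_0 = 1 and N_k = 1 + N_{k-1} + N_{k-1}^2 for k ≥ 1 (one summand per function symbol, arity giving the exponent).
N_0 = 1
N_1 = 1 + 1 + 1^2 = 3
N_2 = 1 + 3 + 3^2 = 13
N_3 = 1 + 13 + 13^2 = 183

183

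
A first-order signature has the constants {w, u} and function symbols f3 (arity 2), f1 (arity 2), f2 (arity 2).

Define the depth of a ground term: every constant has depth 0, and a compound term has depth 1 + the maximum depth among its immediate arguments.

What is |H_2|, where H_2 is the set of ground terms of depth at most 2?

Write N_k for the number of ground terms of depth ≤ k. A term of depth ≤ k is either a constant or a function symbol applied to arguments of depth ≤ k−1, so N_k = 2 + N_{k-1}^2 + N_{k-1}^2 + N_{k-1}^2.
N_0 = 2
N_1 = 2 + 2^2 + 2^2 + 2^2 = 14
N_2 = 2 + 14^2 + 14^2 + 14^2 = 590

590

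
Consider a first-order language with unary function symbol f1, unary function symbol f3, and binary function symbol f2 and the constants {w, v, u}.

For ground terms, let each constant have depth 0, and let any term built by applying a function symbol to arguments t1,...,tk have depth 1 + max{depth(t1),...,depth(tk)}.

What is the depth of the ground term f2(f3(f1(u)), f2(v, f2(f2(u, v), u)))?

4

depth(f1(u)) = 1 + depth(u) = 1 + 0 = 1
depth(f3(f1(u))) = 1 + depth(f1(u)) = 1 + 1 = 2
depth(f2(u, v)) = 1 + max(0, 0) = 1
depth(f2(f2(u, v), u)) = 1 + max(1, 0) = 2
depth(f2(v, f2(f2(u, v), u))) = 1 + max(0, 2) = 3
depth(f2(f3(f1(u)), f2(v, f2(f2(u, v), u)))) = 1 + max(2, 3) = 4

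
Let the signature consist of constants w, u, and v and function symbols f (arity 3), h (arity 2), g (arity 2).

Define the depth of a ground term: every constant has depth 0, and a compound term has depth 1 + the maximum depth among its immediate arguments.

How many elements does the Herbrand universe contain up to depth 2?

115203

Count level by level. With function symbols f/3, h/2, g/2, the terms of depth ≤ k are the 3 constants together with each function applied to depth-≤(k−1) tuples, so N_k = 3 + N_{k-1}^3 + N_{k-1}^2 + N_{k-1}^2.
N_0 = 3
N_1 = 3 + 3^3 + 3^2 + 3^2 = 48
N_2 = 3 + 48^3 + 48^2 + 48^2 = 115203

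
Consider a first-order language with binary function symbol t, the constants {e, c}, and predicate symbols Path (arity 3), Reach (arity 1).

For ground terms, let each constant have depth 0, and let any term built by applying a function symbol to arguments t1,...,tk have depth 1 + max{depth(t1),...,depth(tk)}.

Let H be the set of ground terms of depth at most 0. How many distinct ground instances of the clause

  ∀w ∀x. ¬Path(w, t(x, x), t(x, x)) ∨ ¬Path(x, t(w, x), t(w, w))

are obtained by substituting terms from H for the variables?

Ground terms of depth ≤ 0:
  If N_k denotes the number of depth-≤k ground terms, the 2 constants give N_0 = 2, and each function symbol of arity r contributes N_{k-1}^r new terms at level k: N_k = 2 + N_{k-1}^2.
  N_0 = 2
So there are 2 ground terms available for substitution.
There are 2 variables to instantiate (w, x), each occurring in at least one literal, so different choices give different ground instances.
Number of ground instances = 2^2 = 4.

4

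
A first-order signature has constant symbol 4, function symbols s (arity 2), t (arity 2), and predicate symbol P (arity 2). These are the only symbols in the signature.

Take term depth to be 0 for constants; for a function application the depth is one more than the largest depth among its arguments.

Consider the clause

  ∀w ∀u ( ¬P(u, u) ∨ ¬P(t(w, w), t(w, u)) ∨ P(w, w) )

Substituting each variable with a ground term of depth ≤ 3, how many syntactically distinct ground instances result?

Ground terms of depth ≤ 3:
  If N_k denotes the number of depth-≤k ground terms, the 1 constant gives N_0 = 1, and each function symbol of arity r contributes N_{k-1}^r new terms at level k: N_k = 1 + N_{k-1}^2 + N_{k-1}^2.
  N_0 = 1
  N_1 = 1 + 1^2 + 1^2 = 3
  N_2 = 1 + 3^2 + 3^2 = 19
  N_3 = 1 + 19^2 + 19^2 = 723
So there are 723 ground terms available for substitution.
The body mentions every one of the 2 quantified variables; since ground terms form a free algebra, no two substitutions collapse to the same formula.
Number of ground instances = 723^2 = 522729.

522729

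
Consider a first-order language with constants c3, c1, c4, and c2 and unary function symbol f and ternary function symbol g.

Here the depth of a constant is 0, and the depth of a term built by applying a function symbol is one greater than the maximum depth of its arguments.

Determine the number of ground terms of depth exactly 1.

Let N_k = |{terms of depth ≤ k}|. Then N_0 = 4 and N_k = 4 + N_{k-1} + N_{k-1}^3 for k ≥ 1 (one summand per function symbol, arity giving the exponent).
N_0 = 4
N_1 = 4 + 4 + 4^3 = 72
Terms of depth exactly 1: N_1 − N_0 = 72 − 4 = 68.

68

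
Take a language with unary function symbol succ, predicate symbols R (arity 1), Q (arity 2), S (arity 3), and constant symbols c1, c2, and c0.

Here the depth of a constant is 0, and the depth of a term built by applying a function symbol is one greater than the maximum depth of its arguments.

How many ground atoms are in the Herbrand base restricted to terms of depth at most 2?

First count ground terms of depth ≤ 2.
Let N_k count ground terms of depth at most k. Each non-constant term of depth ≤ k is some function symbol applied to depth-≤(k−1) arguments, giving N_k = 3 + N_{k-1}.
N_0 = 3
N_1 = 3 + 3 = 6
N_2 = 3 + 6 = 9
So |H| = 9.
For each predicate symbol, the number of ground atoms is |H| raised to its arity; summing:
  R: 9;  Q: 9^2 = 81;  S: 9^3 = 729
Total ground atoms: 9 + 81 + 729 = 819.

819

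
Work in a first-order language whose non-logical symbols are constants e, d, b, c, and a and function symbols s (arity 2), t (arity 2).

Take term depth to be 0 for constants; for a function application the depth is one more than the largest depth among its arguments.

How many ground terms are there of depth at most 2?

If N_k denotes the number of depth-≤k ground terms, the 5 constants give N_0 = 5, and each function symbol of arity r contributes N_{k-1}^r new terms at level k: N_k = 5 + N_{k-1}^2 + N_{k-1}^2.
N_0 = 5
N_1 = 5 + 5^2 + 5^2 = 55
N_2 = 5 + 55^2 + 55^2 = 6055

6055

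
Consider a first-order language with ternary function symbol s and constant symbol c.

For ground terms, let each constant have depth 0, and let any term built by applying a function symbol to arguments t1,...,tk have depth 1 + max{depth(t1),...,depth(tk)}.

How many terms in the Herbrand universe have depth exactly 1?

1

If N_k denotes the number of depth-≤k ground terms, the 1 constant gives N_0 = 1, and each function symbol of arity r contributes N_{k-1}^r new terms at level k: N_k = 1 + N_{k-1}^3.
N_0 = 1
N_1 = 1 + 1^3 = 2
Terms of depth exactly 1: N_1 − N_0 = 2 − 1 = 1.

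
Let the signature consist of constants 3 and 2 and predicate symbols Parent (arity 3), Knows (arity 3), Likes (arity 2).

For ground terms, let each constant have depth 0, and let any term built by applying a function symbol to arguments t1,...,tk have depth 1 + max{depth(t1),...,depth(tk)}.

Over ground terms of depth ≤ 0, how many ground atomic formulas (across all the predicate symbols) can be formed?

20

First count ground terms of depth ≤ 0.
With no function symbols every ground term is a constant, so there are exactly 2 ground terms at every depth bound.
N_0 = 2
Explicitly: 3, 2.
So |H| = 2.
A ground atom is a predicate applied to a tuple of terms from H, so the count is the sum over predicates of |H|^arity:
  Parent: 2^3 = 8;  Knows: 2^3 = 8;  Likes: 2^2 = 4
Total ground atoms: 8 + 8 + 4 = 20.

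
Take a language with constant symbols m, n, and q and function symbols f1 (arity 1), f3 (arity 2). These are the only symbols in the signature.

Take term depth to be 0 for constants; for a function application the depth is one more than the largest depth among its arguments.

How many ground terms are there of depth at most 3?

59295

Count level by level. With function symbols f1/1, f3/2, the terms of depth ≤ k are the 3 constants together with each function applied to depth-≤(k−1) tuples, so N_k = 3 + N_{k-1} + N_{k-1}^2.
N_0 = 3
N_1 = 3 + 3 + 3^2 = 15
N_2 = 3 + 15 + 15^2 = 243
N_3 = 3 + 243 + 243^2 = 59295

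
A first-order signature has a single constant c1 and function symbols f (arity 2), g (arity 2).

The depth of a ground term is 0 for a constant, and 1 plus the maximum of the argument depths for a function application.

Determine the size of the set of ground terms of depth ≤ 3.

Let N_k count ground terms of depth at most k. Each non-constant term of depth ≤ k is some function symbol applied to depth-≤(k−1) arguments, giving N_k = 1 + N_{k-1}^2 + N_{k-1}^2.
N_0 = 1
N_1 = 1 + 1^2 + 1^2 = 3
N_2 = 1 + 3^2 + 3^2 = 19
N_3 = 1 + 19^2 + 19^2 = 723

723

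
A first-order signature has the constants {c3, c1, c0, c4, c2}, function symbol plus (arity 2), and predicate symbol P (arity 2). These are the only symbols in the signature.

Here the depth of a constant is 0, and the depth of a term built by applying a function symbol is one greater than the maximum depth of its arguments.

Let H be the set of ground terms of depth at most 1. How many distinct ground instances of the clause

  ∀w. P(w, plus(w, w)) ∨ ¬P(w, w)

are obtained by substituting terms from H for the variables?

30

Ground terms of depth ≤ 1:
  Write N_k for the number of ground terms of depth ≤ k. A term of depth ≤ k is either a constant or a function symbol applied to arguments of depth ≤ k−1, so N_k = 5 + N_{k-1}^2.
  N_0 = 5
  N_1 = 5 + 5^2 = 30
So there are 30 ground terms available for substitution.
The body mentions the single quantified variable w; since ground terms form a free algebra, no two substitutions collapse to the same formula.
Number of ground instances = 30.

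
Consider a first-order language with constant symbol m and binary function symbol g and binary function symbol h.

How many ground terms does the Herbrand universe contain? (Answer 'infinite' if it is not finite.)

infinite

The signature has at least one function symbol (g, arity 2) and at least one constant (m).
Iterating g gives infinitely many distinct ground terms: m, g(m, m), g(g(m, m), g(m, m)), ...
So the Herbrand universe is infinite.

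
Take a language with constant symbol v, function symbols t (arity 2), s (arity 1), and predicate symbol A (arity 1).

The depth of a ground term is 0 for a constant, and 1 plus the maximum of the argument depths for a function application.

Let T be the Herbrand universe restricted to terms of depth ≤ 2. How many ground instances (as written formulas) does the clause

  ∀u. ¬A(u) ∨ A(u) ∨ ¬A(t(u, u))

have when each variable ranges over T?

Ground terms of depth ≤ 2:
  If N_k denotes the number of depth-≤k ground terms, the 1 constant gives N_0 = 1, and each function symbol of arity r contributes N_{k-1}^r new terms at level k: N_k = 1 + N_{k-1}^2 + N_{k-1}.
  N_0 = 1
  N_1 = 1 + 1^2 + 1 = 3
  N_2 = 1 + 3^2 + 3 = 13
So there are 13 ground terms available for substitution.
The clause has 1 distinct variable (u), which appears in the body. In the free term algebra distinct substitutions yield syntactically distinct ground instances.
Number of ground instances = 13.

13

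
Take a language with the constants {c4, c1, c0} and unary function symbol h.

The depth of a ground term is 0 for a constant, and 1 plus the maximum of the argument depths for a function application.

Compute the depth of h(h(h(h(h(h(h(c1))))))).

depth(h(c1)) = 1 + depth(c1) = 1 + 0 = 1
depth(h(h(c1))) = 1 + depth(h(c1)) = 1 + 1 = 2
depth(h(h(h(c1)))) = 1 + depth(h(h(c1))) = 1 + 2 = 3
depth(h(h(h(h(c1))))) = 1 + depth(h(h(h(c1)))) = 1 + 3 = 4
depth(h(h(h(h(h(c1)))))) = 1 + depth(h(h(h(h(c1))))) = 1 + 4 = 5
depth(h(h(h(h(h(h(c1))))))) = 1 + depth(h(h(h(h(h(c1)))))) = 1 + 5 = 6
depth(h(h(h(h(h(h(h(c1)))))))) = 1 + depth(h(h(h(h(h(h(c1))))))) = 1 + 6 = 7

7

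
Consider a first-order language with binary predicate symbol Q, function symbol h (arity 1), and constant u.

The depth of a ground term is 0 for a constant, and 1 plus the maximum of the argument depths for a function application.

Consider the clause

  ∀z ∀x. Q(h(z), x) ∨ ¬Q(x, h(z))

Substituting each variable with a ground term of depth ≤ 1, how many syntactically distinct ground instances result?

4

Ground terms of depth ≤ 1:
  Write N_k for the number of ground terms of depth ≤ k. A term of depth ≤ k is either a constant or a function symbol applied to arguments of depth ≤ k−1, so N_k = 1 + N_{k-1}.
  N_0 = 1
  N_1 = 1 + 1 = 2
  Explicitly: u, h(u).
So there are 2 ground terms available for substitution.
The body mentions every one of the 2 quantified variables; since ground terms form a free algebra, no two substitutions collapse to the same formula.
Number of ground instances = 2^2 = 4.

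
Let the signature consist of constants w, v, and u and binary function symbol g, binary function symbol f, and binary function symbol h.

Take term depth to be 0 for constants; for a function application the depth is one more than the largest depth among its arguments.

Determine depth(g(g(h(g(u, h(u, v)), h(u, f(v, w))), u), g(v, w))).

5

depth(h(u, v)) = 1 + max(0, 0) = 1
depth(g(u, h(u, v))) = 1 + max(0, 1) = 2
depth(f(v, w)) = 1 + max(0, 0) = 1
depth(h(u, f(v, w))) = 1 + max(0, 1) = 2
depth(h(g(u, h(u, v)), h(u, f(v, w)))) = 1 + max(2, 2) = 3
depth(g(h(g(u, h(u, v)), h(u, f(v, w))), u)) = 1 + max(3, 0) = 4
depth(g(v, w)) = 1 + max(0, 0) = 1
depth(g(g(h(g(u, h(u, v)), h(u, f(v, w))), u), g(v, w))) = 1 + max(4, 1) = 5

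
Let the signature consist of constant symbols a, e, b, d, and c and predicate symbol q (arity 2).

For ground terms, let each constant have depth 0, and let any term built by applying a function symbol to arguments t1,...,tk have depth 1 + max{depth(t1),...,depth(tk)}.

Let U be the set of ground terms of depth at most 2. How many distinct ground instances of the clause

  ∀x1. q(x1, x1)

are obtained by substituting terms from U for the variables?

Ground terms of depth ≤ 2:
  With no function symbols every ground term is a constant, so there are exactly 5 ground terms at every depth bound.
  N_0 = 5
  N_1 = 5
  N_2 = 5
  Explicitly: a, e, b, d, c.
So there are 5 ground terms available for substitution.
There is 1 variable to instantiate (x1),  occurring in at least one literal, so different choices give different ground instances.
Number of ground instances = 5.

5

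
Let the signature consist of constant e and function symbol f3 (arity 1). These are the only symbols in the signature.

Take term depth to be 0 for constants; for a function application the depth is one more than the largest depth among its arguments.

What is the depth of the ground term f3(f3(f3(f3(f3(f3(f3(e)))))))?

depth(f3(e)) = 1 + depth(e) = 1 + 0 = 1
depth(f3(f3(e))) = 1 + depth(f3(e)) = 1 + 1 = 2
depth(f3(f3(f3(e)))) = 1 + depth(f3(f3(e))) = 1 + 2 = 3
depth(f3(f3(f3(f3(e))))) = 1 + depth(f3(f3(f3(e)))) = 1 + 3 = 4
depth(f3(f3(f3(f3(f3(e)))))) = 1 + depth(f3(f3(f3(f3(e))))) = 1 + 4 = 5
depth(f3(f3(f3(f3(f3(f3(e))))))) = 1 + depth(f3(f3(f3(f3(f3(e)))))) = 1 + 5 = 6
depth(f3(f3(f3(f3(f3(f3(f3(e)))))))) = 1 + depth(f3(f3(f3(f3(f3(f3(e))))))) = 1 + 6 = 7

7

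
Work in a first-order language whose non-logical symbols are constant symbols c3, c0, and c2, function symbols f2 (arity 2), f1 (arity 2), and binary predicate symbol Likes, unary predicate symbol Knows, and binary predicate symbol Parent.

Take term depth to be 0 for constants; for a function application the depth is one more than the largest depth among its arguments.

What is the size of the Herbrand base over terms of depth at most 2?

1567335

First count ground terms of depth ≤ 2.
Count level by level. With function symbols f2/2, f1/2, the terms of depth ≤ k are the 3 constants together with each function applied to depth-≤(k−1) tuples, so N_k = 3 + N_{k-1}^2 + N_{k-1}^2.
N_0 = 3
N_1 = 3 + 3^2 + 3^2 = 21
N_2 = 3 + 21^2 + 21^2 = 885
So |H| = 885.
A ground atom is a predicate applied to a tuple of terms from H, so the count is the sum over predicates of |H|^arity:
  Likes: 885^2 = 783225;  Knows: 885;  Parent: 885^2 = 783225
Total ground atoms: 783225 + 885 + 783225 = 1567335.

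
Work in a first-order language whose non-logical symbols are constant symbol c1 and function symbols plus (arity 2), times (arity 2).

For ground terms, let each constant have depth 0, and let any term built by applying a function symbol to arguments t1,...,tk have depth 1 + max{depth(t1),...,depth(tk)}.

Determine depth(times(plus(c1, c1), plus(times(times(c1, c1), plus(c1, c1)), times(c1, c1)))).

depth(plus(c1, c1)) = 1 + max(0, 0) = 1
depth(times(c1, c1)) = 1 + max(0, 0) = 1
depth(times(times(c1, c1), plus(c1, c1))) = 1 + max(1, 1) = 2
depth(plus(times(times(c1, c1), plus(c1, c1)), times(c1, c1))) = 1 + max(2, 1) = 3
depth(times(plus(c1, c1), plus(times(times(c1, c1), plus(c1, c1)), times(c1, c1)))) = 1 + max(1, 3) = 4

4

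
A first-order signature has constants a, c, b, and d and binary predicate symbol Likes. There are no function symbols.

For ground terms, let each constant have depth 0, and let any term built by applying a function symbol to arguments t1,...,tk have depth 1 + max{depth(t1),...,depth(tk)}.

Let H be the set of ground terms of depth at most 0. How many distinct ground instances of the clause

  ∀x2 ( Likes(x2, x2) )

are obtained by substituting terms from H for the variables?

Ground terms of depth ≤ 0:
  With no function symbols every ground term is a constant, so there are exactly 4 ground terms at every depth bound.
  N_0 = 4
  Explicitly: a, c, b, d.
So there are 4 ground terms available for substitution.
The body mentions the single quantified variable x2; since ground terms form a free algebra, no two substitutions collapse to the same formula.
Number of ground instances = 4.

4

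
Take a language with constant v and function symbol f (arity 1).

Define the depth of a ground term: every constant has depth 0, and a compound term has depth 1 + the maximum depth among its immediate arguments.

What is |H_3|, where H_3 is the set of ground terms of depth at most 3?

Count level by level. With function symbols f/1, the terms of depth ≤ k are the 1 constant together with each function applied to depth-≤(k−1) tuples, so N_k = 1 + N_{k-1}.
N_0 = 1
N_1 = 1 + 1 = 2
N_2 = 1 + 2 = 3
N_3 = 1 + 3 = 4

4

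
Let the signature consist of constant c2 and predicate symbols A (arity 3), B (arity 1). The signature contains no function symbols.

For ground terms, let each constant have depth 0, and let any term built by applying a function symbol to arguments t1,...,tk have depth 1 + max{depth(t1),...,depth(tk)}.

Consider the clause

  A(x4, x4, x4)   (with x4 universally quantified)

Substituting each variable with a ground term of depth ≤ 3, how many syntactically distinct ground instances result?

1

Ground terms of depth ≤ 3:
  With no function symbols every ground term is a constant, so there is exactly 1 ground term at every depth bound.
  N_0 = 1
  N_1 = 1
  N_2 = 1
  N_3 = 1
So there is exactly 1 ground term available for substitution.
There is 1 variable to instantiate (x4),  occurring in at least one literal, so different choices give different ground instances.
Number of ground instances = 1.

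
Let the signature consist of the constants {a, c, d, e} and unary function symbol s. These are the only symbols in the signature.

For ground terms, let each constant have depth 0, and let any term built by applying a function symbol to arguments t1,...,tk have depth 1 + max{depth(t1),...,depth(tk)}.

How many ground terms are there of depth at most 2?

12

Let N_k count ground terms of depth at most k. Each non-constant term of depth ≤ k is some function symbol applied to depth-≤(k−1) arguments, giving N_k = 4 + N_{k-1}.
N_0 = 4
N_1 = 4 + 4 = 8
N_2 = 4 + 8 = 12
Explicitly: a, c, d, e, s(a), s(c), s(d), s(e), s(s(a)), s(s(c)), s(s(d)), s(s(e)).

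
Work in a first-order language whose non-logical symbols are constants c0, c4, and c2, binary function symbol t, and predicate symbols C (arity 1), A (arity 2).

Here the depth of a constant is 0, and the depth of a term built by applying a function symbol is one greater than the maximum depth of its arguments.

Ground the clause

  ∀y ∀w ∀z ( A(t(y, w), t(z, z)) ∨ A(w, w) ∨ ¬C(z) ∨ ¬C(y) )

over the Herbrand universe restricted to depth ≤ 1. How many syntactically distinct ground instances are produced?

1728

Ground terms of depth ≤ 1:
  Count level by level. With function symbols t/2, the terms of depth ≤ k are the 3 constants together with each function applied to depth-≤(k−1) tuples, so N_k = 3 + N_{k-1}^2.
  N_0 = 3
  N_1 = 3 + 3^2 = 12
So there are 12 ground terms available for substitution.
The clause has 3 distinct variables (y, w, z), each appearing in the body. In the free term algebra distinct substitutions yield syntactically distinct ground instances.
Number of ground instances = 12^3 = 1728.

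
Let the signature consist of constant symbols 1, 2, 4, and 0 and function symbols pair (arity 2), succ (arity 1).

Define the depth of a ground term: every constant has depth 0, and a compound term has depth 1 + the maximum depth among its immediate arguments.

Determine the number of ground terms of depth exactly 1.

20

Let N_k count ground terms of depth at most k. Each non-constant term of depth ≤ k is some function symbol applied to depth-≤(k−1) arguments, giving N_k = 4 + N_{k-1}^2 + N_{k-1}.
N_0 = 4
N_1 = 4 + 4^2 + 4 = 24
Terms of depth exactly 1: N_1 − N_0 = 24 − 4 = 20.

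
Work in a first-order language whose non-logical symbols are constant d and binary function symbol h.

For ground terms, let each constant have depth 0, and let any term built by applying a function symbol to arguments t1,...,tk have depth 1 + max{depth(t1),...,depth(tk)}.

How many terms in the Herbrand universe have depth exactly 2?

3

Write N_k for the number of ground terms of depth ≤ k. A term of depth ≤ k is either a constant or a function symbol applied to arguments of depth ≤ k−1, so N_k = 1 + N_{k-1}^2.
N_0 = 1
N_1 = 1 + 1^2 = 2
N_2 = 1 + 2^2 = 5
Terms of depth exactly 2: N_2 − N_1 = 5 − 2 = 3.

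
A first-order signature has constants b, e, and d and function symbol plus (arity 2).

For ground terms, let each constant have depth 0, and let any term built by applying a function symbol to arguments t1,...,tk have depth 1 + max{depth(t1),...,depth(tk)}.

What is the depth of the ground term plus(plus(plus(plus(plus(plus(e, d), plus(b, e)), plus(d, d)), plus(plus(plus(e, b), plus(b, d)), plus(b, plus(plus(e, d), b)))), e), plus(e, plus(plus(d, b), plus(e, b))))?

7

depth(plus(e, d)) = 1 + max(0, 0) = 1
depth(plus(b, e)) = 1 + max(0, 0) = 1
depth(plus(plus(e, d), plus(b, e))) = 1 + max(1, 1) = 2
depth(plus(d, d)) = 1 + max(0, 0) = 1
depth(plus(plus(plus(e, d), plus(b, e)), plus(d, d))) = 1 + max(2, 1) = 3
depth(plus(e, b)) = 1 + max(0, 0) = 1
depth(plus(b, d)) = 1 + max(0, 0) = 1
depth(plus(plus(e, b), plus(b, d))) = 1 + max(1, 1) = 2
depth(plus(plus(e, d), b)) = 1 + max(1, 0) = 2
depth(plus(b, plus(plus(e, d), b))) = 1 + max(0, 2) = 3
depth(plus(plus(plus(e, b), plus(b, d)), plus(b, plus(plus(e, d), b)))) = 1 + max(2, 3) = 4
depth(plus(plus(plus(plus(e, d), plus(b, e)), plus(d, d)), plus(plus(plus(e, b), plus(b, d)), plus(b, plus(plus(e, d), b))))) = 1 + max(3, 4) = 5
depth(plus(plus(plus(plus(plus(e, d), plus(b, e)), plus(d, d)), plus(plus(plus(e, b), plus(b, d)), plus(b, plus(plus(e, d), b)))), e)) = 1 + max(5, 0) = 6
depth(plus(d, b)) = 1 + max(0, 0) = 1
depth(plus(plus(d, b), plus(e, b))) = 1 + max(1, 1) = 2
depth(plus(e, plus(plus(d, b), plus(e, b)))) = 1 + max(0, 2) = 3
depth(plus(plus(plus(plus(plus(plus(e, d), plus(b, e)), plus(d, d)), plus(plus(plus(e, b), plus(b, d)), plus(b, plus(plus(e, d), b)))), e), plus(e, plus(plus(d, b), plus(e, b))))) = 1 + max(6, 3) = 7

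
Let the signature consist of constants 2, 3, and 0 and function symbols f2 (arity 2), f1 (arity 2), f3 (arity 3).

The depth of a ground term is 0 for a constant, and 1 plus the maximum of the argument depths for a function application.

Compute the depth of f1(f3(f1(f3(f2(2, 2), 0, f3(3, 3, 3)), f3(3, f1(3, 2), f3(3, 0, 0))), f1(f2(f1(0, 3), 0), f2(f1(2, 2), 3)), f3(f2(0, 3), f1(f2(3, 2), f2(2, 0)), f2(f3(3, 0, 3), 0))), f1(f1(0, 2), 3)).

5

depth(f2(2, 2)) = 1 + max(0, 0) = 1
depth(f3(3, 3, 3)) = 1 + max(0, 0, 0) = 1
depth(f3(f2(2, 2), 0, f3(3, 3, 3))) = 1 + max(1, 0, 1) = 2
depth(f1(3, 2)) = 1 + max(0, 0) = 1
depth(f3(3, 0, 0)) = 1 + max(0, 0, 0) = 1
depth(f3(3, f1(3, 2), f3(3, 0, 0))) = 1 + max(0, 1, 1) = 2
depth(f1(f3(f2(2, 2), 0, f3(3, 3, 3)), f3(3, f1(3, 2), f3(3, 0, 0)))) = 1 + max(2, 2) = 3
depth(f1(0, 3)) = 1 + max(0, 0) = 1
depth(f2(f1(0, 3), 0)) = 1 + max(1, 0) = 2
depth(f1(2, 2)) = 1 + max(0, 0) = 1
depth(f2(f1(2, 2), 3)) = 1 + max(1, 0) = 2
depth(f1(f2(f1(0, 3), 0), f2(f1(2, 2), 3))) = 1 + max(2, 2) = 3
depth(f2(0, 3)) = 1 + max(0, 0) = 1
depth(f2(3, 2)) = 1 + max(0, 0) = 1
depth(f2(2, 0)) = 1 + max(0, 0) = 1
depth(f1(f2(3, 2), f2(2, 0))) = 1 + max(1, 1) = 2
depth(f3(3, 0, 3)) = 1 + max(0, 0, 0) = 1
depth(f2(f3(3, 0, 3), 0)) = 1 + max(1, 0) = 2
depth(f3(f2(0, 3), f1(f2(3, 2), f2(2, 0)), f2(f3(3, 0, 3), 0))) = 1 + max(1, 2, 2) = 3
depth(f3(f1(f3(f2(2, 2), 0, f3(3, 3, 3)), f3(3, f1(3, 2), f3(3, 0, 0))), f1(f2(f1(0, 3), 0), f2(f1(2, 2), 3)), f3(f2(0, 3), f1(f2(3, 2), f2(2, 0)), f2(f3(3, 0, 3), 0)))) = 1 + max(3, 3, 3) = 4
depth(f1(0, 2)) = 1 + max(0, 0) = 1
depth(f1(f1(0, 2), 3)) = 1 + max(1, 0) = 2
depth(f1(f3(f1(f3(f2(2, 2), 0, f3(3, 3, 3)), f3(3, f1(3, 2), f3(3, 0, 0))), f1(f2(f1(0, 3), 0), f2(f1(2, 2), 3)), f3(f2(0, 3), f1(f2(3, 2), f2(2, 0)), f2(f3(3, 0, 3), 0))), f1(f1(0, 2), 3))) = 1 + max(4, 2) = 5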